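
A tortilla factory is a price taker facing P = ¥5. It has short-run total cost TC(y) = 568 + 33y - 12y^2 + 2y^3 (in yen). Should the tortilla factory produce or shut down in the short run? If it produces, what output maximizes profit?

Shut down

From TC, MC = TC'(y) = 33 - 24y + 6y^2 and AVC = VC/y = 33 - 12y + 2y^2.
The AVC parabola has its vertex at y = 12/4 = 3, where AVC = 33 - 12·3 + 2·3^2 = ¥15.
With P < min AVC (¥5 < ¥15), every unit sold adds to the loss.
The firm minimizes its loss by shutting down and losing only its fixed cost of ¥568.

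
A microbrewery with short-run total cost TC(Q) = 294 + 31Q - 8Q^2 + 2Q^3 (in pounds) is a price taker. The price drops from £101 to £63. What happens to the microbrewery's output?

Output falls from 5 to 4

AVC = 31 - 8Q + 2Q^2, minimized at Q = 2 where min AVC = £23. MC = 31 - 16Q + 6Q^2.
With P = £101 above the shutdown price, P = MC gives Q = 5.
At P = £63 ≥ min AVC, set P = MC: Q = 4. The firm stays open but cuts output.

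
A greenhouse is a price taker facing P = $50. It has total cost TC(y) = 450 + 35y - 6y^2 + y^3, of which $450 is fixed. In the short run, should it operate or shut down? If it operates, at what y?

Produce at y = 5

Variable cost is VC = 35y - 6y^2 + y^3, so AVC = VC/y = 35 - 6y + y^2 and MC = dTC/dy = 35 - 12y + 3y^2.
AVC is minimized where dAVC/dy = -6 + 2y = 0, at y = 3; min AVC = 35 - 6·3 + 3^2 = $26.
P = $50 exceeds min AVC = $26, so the firm stays open.
Solving P = MC: -15 - 12y + 3y^2 = 0 ⇒ y = -1 or 5. On the upward-sloping branch, y* = 5.
Check: AVC at y = 5 is $30 ≤ P, so revenue covers variable cost.
Profit = P·y − TC = 50·5 − 600 = -$350, a loss, but smaller than the $450 fixed cost the firm would lose by shutting down.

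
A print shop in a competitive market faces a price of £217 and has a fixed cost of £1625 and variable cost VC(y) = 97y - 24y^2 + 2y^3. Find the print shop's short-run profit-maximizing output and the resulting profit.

AVC = 97 - 24y + 2y^2; min AVC = £25 at y = 6. Since P = £217 ≥ min AVC, the firm produces.
With MC = 97 - 48y + 6y^2, P = MC on the upward-sloping part at y* = 10.
TR = 217·10 = 2170. TC = 1625 + 570 = 2195. Profit = 2170 − 2195 = -£25.
By producing, the firm covers all variable cost plus £1600 of fixed cost; shutting down would lose the full £1625.

Profit = -£25 at y = 10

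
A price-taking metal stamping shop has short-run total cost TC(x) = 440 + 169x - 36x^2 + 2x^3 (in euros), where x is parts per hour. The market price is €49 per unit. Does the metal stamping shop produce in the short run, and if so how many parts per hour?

Produce at x = 10

From TC, MC = TC'(x) = 169 - 72x + 6x^2 and AVC = VC/x = 169 - 36x + 2x^2.
AVC hits its minimum where MC = AVC, at x = 9, giving min AVC = 169 - 36·9 + 2·9^2 = €7.
Because €49 ≥ €7, revenue can cover variable cost; the firm operates.
Solving P = MC: 120 - 72x + 6x^2 = 0 ⇒ x = 2 or 10. On the upward-sloping branch, x* = 10.
Check: AVC at x = 10 is €9 ≤ P, so revenue covers variable cost.
Profit = P·x − TC = 49·10 − 530 = -€40, a loss, but smaller than the €440 fixed cost the firm would lose by shutting down.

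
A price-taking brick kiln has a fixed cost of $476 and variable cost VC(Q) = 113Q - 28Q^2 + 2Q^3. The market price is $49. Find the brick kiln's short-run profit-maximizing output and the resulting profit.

Profit = -$220 at Q = 8

AVC = 113 - 28Q + 2Q^2; min AVC = $15 at Q = 7. Since P = $49 ≥ min AVC, the firm produces.
With MC = 113 - 56Q + 6Q^2, P = MC on the upward-sloping part at Q* = 8.
TR = 49·8 = 392. TC = 476 + 136 = 612. Profit = 392 − 612 = -$220.
By producing, the firm covers all variable cost plus $256 of fixed cost; shutting down would lose the full $476.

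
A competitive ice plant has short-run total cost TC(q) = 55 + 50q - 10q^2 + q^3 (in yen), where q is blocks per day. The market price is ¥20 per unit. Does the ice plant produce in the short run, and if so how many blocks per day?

Variable cost is VC = 50q - 10q^2 + q^3, so AVC = VC/q = 50 - 10q + q^2 and MC = dTC/dq = 50 - 20q + 3q^2.
The AVC parabola has its vertex at q = 10/2 = 5, where AVC = 50 - 10·5 + 5^2 = ¥25.
Since P = ¥20 < min AVC = ¥25, price fails to cover variable cost at any output.
Best response: produce nothing and absorb the ¥55 fixed cost.

Shut down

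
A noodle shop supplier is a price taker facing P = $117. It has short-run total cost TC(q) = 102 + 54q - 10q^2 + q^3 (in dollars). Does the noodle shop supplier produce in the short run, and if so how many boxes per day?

Strip out fixed cost: VC = 54q - 10q^2 + q^3. Then AVC = 54 - 10q + q^2 and MC = 54 - 20q + 3q^2.
AVC hits its minimum where MC = AVC, at q = 5, giving min AVC = 54 - 10·5 + 5^2 = $29.
P = $117 exceeds min AVC = $29, so the firm stays open.
Solving P = MC: -63 - 20q + 3q^2 = 0 ⇒ q = -7/3 or 9. On the upward-sloping branch, q* = 9.
Check: AVC at q = 9 is $45 ≤ P, so revenue covers variable cost.
Profit = P·q − TC = 117·9 − 507 = $546.

Produce at q = 9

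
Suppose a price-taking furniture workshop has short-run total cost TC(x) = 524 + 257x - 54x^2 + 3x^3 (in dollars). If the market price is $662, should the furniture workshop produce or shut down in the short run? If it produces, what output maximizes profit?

From TC, MC = TC'(x) = 257 - 108x + 9x^2 and AVC = VC/x = 257 - 54x + 3x^2.
AVC is minimized where dAVC/dx = -54 + 6x = 0, at x = 9; min AVC = 257 - 54·9 + 3·9^2 = $14.
P = $662 exceeds min AVC = $14, so the firm stays open.
P = MC gives -405 - 108x + 9x^2 = 0, with roots -3 and 15. Take the larger (rising MC): x* = 15.
Check: AVC at x = 15 is $122 ≤ P, so revenue covers variable cost.
Profit = P·x − TC = 662·15 − 2354 = $7576.

Produce at x = 15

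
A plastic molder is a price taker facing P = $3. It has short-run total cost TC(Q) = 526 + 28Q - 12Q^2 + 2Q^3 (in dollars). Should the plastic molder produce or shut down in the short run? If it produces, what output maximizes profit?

Shut down

From TC, MC = TC'(Q) = 28 - 24Q + 6Q^2 and AVC = VC/Q = 28 - 12Q + 2Q^2.
The AVC parabola has its vertex at Q = 12/4 = 3, where AVC = 28 - 12·3 + 2·3^2 = $10.
P = $3 lies below min AVC = $10; no output level covers variable cost.
The firm minimizes its loss by shutting down and losing only its fixed cost of $526.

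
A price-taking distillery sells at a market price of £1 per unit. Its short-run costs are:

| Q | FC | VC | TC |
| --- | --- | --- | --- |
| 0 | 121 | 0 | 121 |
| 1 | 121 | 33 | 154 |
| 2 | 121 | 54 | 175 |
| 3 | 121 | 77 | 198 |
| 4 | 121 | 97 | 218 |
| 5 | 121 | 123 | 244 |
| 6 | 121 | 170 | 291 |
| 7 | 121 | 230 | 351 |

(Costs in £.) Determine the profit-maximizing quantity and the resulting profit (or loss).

Profit at each row (π = 1Q − TC): Q=0: -121; Q=1: -153; Q=2: -173; Q=3: -195; Q=4: -214; Q=5: -239; Q=6: -285; Q=7: -344.
Profit is highest at Q = 0. Equivalently, the lowest AVC in the table is 97/4 ≈ £24.25 at Q = 4, and P = £1 falls below it — price never covers variable cost, so the firm shuts down and loses only its fixed cost.

Q = 0 (shut down); profit = -£121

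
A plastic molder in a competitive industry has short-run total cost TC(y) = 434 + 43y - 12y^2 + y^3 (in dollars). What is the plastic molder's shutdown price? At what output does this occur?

The shutdown price is the minimum of AVC. VC = 43y - 12y^2 + y^3, so AVC = 43 - 12y + y^2.
dAVC/dy = -12 + 2y = 0 gives y = 6. min AVC = 43 - 12·6 + 6^2 = 7.
For P < $7 the firm produces nothing.

$7 per unit, at y = 6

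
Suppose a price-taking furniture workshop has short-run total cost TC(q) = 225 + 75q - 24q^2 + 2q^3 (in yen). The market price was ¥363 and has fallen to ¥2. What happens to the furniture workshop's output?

MC = 75 - 48q + 6q^2; the shutdown threshold is min AVC = ¥3 (at q = 6).
At P = ¥363 ≥ min AVC, set P = MC on the rising branch: q = 12.
At P = ¥2 < min AVC = ¥3, price no longer covers variable cost at any output, so the firm shuts down: q = 0.

Output falls from 12 to 0 (the firm shuts down)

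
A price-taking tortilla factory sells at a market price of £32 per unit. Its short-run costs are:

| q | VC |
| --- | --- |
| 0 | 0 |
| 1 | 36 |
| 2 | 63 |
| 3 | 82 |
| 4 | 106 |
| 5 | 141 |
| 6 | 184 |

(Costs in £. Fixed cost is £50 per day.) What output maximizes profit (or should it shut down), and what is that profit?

Profit at each row (π = 32q − TC): q=0: -50; q=1: -54; q=2: -49; q=3: -36; q=4: -28; q=5: -31; q=6: -42.
Profit is maximized at q = 4. AVC there is 106/4 = £26.50 ≤ P, so producing beats shutting down (which would give -£50).

q = 4; profit = -£28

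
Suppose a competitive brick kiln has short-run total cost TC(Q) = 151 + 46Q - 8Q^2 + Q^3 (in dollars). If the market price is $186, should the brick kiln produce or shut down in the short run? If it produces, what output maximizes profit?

Strip out fixed cost: VC = 46Q - 8Q^2 + Q^3. Then AVC = 46 - 8Q + Q^2 and MC = 46 - 16Q + 3Q^2.
AVC hits its minimum where MC = AVC, at Q = 4, giving min AVC = 46 - 8·4 + 4^2 = $30.
Since P = $186 ≥ min AVC = $30, price covers variable cost and the firm should produce.
P = MC gives -140 - 16Q + 3Q^2 = 0, with roots -14/3 and 10. Take the larger (rising MC): Q* = 10.
Check: AVC at Q = 10 is $66 ≤ P, so revenue covers variable cost.
Profit = P·Q − TC = 186·10 − 811 = $1049.

Produce at Q = 10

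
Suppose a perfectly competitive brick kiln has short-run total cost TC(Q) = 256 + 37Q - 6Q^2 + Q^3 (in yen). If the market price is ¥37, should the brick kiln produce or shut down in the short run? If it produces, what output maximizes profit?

Produce at Q = 4

Variable cost is VC = 37Q - 6Q^2 + Q^3, so AVC = VC/Q = 37 - 6Q + Q^2 and MC = dTC/dQ = 37 - 12Q + 3Q^2.
AVC is minimized where dAVC/dQ = -6 + 2Q = 0, at Q = 3; min AVC = 37 - 6·3 + 3^2 = ¥28.
Since P = ¥37 ≥ min AVC = ¥28, price covers variable cost and the firm should produce.
Set P = MC: 37 = 37 - 12Q + 3Q^2 → -12Q + 3Q^2 = 0. The roots are Q = 0 and Q = 4; the profit-maximizing output is on the rising part of MC, so Q* = 4.
Check: AVC at Q = 4 is ¥29 ≤ P, so revenue covers variable cost.
Profit = P·Q − TC = 37·4 − 372 = -¥224, a loss, but smaller than the ¥256 fixed cost the firm would lose by shutting down.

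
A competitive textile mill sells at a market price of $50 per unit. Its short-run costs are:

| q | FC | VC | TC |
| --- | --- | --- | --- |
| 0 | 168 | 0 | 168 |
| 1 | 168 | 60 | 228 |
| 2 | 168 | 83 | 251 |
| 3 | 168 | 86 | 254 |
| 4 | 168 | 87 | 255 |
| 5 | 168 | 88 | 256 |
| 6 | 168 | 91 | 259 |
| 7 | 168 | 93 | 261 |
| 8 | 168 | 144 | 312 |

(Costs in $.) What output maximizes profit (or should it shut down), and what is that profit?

Profit at each row (π = 50q − TC): q=0: -168; q=1: -178; q=2: -151; q=3: -104; q=4: -55; q=5: -6; q=6: 41; q=7: 89; q=8: 88.
Profit is maximized at q = 7. AVC there is 93/7 = $13.29 ≤ P, so producing beats shutting down (which would give -$168).

q = 7; profit = $89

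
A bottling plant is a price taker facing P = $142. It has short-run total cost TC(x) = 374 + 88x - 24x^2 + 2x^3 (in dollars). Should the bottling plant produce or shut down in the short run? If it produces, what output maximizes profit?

From TC, MC = TC'(x) = 88 - 48x + 6x^2 and AVC = VC/x = 88 - 24x + 2x^2.
AVC hits its minimum where MC = AVC, at x = 6, giving min AVC = 88 - 24·6 + 2·6^2 = $16.
P = $142 exceeds min AVC = $16, so the firm stays open.
Set P = MC: 142 = 88 - 48x + 6x^2 → -54 - 48x + 6x^2 = 0. The roots are x = -1 and x = 9; the profit-maximizing output is on the rising part of MC, so x* = 9.
Check: AVC at x = 9 is $34 ≤ P, so revenue covers variable cost.
Profit = P·x − TC = 142·9 − 680 = $598.

Produce at x = 9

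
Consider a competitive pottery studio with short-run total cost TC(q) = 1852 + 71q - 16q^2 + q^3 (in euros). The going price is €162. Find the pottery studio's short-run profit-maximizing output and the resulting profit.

AVC = 71 - 16q + q^2 has its minimum €7 at q = 8; price €162 clears that bar, so the firm operates.
MC = 71 - 32q + 3q^2. Setting P = MC and taking the root on the rising branch gives q* = 13.
TR = 162·13 = 2106. TC = 1852 + 416 = 2268. Profit = 2106 − 2268 = -€162.
That loss of €162 beats the €1852 the firm would lose by shutting down; producing recovers €1690 of fixed cost.

Profit = -€162 at q = 13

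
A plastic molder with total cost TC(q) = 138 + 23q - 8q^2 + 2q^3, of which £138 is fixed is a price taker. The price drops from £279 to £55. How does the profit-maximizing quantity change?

AVC = 23 - 8q + 2q^2, minimized at q = 2 where min AVC = £15. MC = 23 - 16q + 6q^2.
At P = £279 ≥ min AVC, set P = MC on the rising branch: q = 8.
At P = £55 ≥ min AVC, set P = MC: q = 4. The firm stays open but cuts output.

Output falls from 8 to 4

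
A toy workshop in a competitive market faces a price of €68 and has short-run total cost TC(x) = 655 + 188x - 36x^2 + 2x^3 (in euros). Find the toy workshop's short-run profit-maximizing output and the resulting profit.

AVC = 188 - 36x + 2x^2 has its minimum €26 at x = 9; price €68 clears that bar, so the firm operates.
With MC = 188 - 72x + 6x^2, P = MC on the upward-sloping part at x* = 10.
TR = 68·10 = 680. TC = 655 + 280 = 935. Profit = 680 − 935 = -€255.
Shutting down would mean losing the fixed cost of €655, so operating at a loss of €255 is better by €400.

Profit = -€255 at x = 10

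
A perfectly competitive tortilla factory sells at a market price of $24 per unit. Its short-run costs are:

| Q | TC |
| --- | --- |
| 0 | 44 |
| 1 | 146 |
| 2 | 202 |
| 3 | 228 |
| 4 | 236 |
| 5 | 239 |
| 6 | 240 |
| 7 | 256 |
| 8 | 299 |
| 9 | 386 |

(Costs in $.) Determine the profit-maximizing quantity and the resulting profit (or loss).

Tabulate TR − TC: Q=0: -44; Q=1: -122; Q=2: -154; Q=3: -156; Q=4: -140; Q=5: -119; Q=6: -96; Q=7: -88; Q=8: -107; Q=9: -170.
Profit is highest at Q = 0. Equivalently, the lowest AVC in the table is 212/7 ≈ $30.29 at Q = 7, and P = $24 falls below it — price never covers variable cost, so the firm shuts down and loses only its fixed cost.

Q = 0 (shut down); profit = -$44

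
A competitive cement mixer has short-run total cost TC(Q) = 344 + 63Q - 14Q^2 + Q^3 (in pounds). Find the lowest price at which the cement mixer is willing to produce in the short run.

£14 per unit

Short-run supply begins at min AVC. From VC = 63Q - 14Q^2 + Q^3, AVC = 63 - 14Q + Q^2.
dAVC/dQ = -14 + 2Q = 0 gives Q = 7. min AVC = 63 - 14·7 + 7^2 = 14.
So the shutdown price is £14.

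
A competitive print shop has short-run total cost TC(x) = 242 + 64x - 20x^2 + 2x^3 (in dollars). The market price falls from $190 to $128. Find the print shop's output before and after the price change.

Output falls from 9 to 8

AVC = 64 - 20x + 2x^2, minimized at x = 5 where min AVC = $14. MC = 64 - 40x + 6x^2.
With P = $190 above the shutdown price, P = MC gives x = 9.
At P = $128 ≥ min AVC, set P = MC: x = 8. The firm stays open but cuts output.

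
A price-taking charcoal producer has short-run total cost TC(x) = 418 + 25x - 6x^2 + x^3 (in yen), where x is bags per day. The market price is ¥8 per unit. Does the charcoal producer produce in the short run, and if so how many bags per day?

From TC, MC = TC'(x) = 25 - 12x + 3x^2 and AVC = VC/x = 25 - 6x + x^2.
The AVC parabola has its vertex at x = 6/2 = 3, where AVC = 25 - 6·3 + 3^2 = ¥16.
P = ¥8 lies below min AVC = ¥16; no output level covers variable cost.
The firm minimizes its loss by shutting down and losing only its fixed cost of ¥418.

Shut down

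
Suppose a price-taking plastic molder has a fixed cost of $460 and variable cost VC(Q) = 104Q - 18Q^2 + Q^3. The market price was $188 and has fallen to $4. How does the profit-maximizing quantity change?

Output falls from 14 to 0 (the firm shuts down)

AVC = 104 - 18Q + Q^2, minimized at Q = 9 where min AVC = $23. MC = 104 - 36Q + 3Q^2.
At P = $188 ≥ min AVC, set P = MC on the rising branch: Q = 14.
At P = $4 < min AVC = $23, price no longer covers variable cost at any output, so the firm shuts down: Q = 0.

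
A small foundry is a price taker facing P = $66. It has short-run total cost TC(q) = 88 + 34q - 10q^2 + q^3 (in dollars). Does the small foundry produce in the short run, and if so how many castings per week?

Produce at q = 8

From TC, MC = TC'(q) = 34 - 20q + 3q^2 and AVC = VC/q = 34 - 10q + q^2.
The AVC parabola has its vertex at q = 10/2 = 5, where AVC = 34 - 10·5 + 5^2 = $9.
P = $66 exceeds min AVC = $9, so the firm stays open.
Solving P = MC: -32 - 20q + 3q^2 = 0 ⇒ q = -4/3 or 8. On the upward-sloping branch, q* = 8.
Check: AVC at q = 8 is $18 ≤ P, so revenue covers variable cost.
Profit = P·q − TC = 66·8 − 232 = $296.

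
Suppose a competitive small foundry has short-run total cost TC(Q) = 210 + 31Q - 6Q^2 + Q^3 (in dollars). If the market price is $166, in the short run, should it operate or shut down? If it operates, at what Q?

Produce at Q = 9

From TC, MC = TC'(Q) = 31 - 12Q + 3Q^2 and AVC = VC/Q = 31 - 6Q + Q^2.
AVC is minimized where dAVC/dQ = -6 + 2Q = 0, at Q = 3; min AVC = 31 - 6·3 + 3^2 = $22.
Because $166 ≥ $22, revenue can cover variable cost; the firm operates.
P = MC gives -135 - 12Q + 3Q^2 = 0, with roots -5 and 9. Take the larger (rising MC): Q* = 9.
Check: AVC at Q = 9 is $58 ≤ P, so revenue covers variable cost.
Profit = P·Q − TC = 166·9 − 732 = $762.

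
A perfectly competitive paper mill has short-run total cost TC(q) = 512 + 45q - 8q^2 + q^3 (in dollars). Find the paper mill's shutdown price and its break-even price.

Shutdown price = min AVC. AVC = 45 - 8q + q^2, with vertex at q = 4 and minimum $29.
ATC = 512/q + 45 - 8q + q^2. Setting dATC/dq = −512/q^2 − 8 + 2q = 0 gives q = 8 (since 2·8^3 − 8·8^2 = 512).
min ATC = 512/8 + 45 − 8·8 + 8^2 = $109. That is the break-even price.
Between these two prices the firm operates at a loss; above $109 it earns a profit.

Shutdown price = $29; break-even price = $109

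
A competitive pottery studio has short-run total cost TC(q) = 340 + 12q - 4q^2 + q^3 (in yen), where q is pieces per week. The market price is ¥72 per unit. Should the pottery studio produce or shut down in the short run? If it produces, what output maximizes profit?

Variable cost is VC = 12q - 4q^2 + q^3, so AVC = VC/q = 12 - 4q + q^2 and MC = dTC/dq = 12 - 8q + 3q^2.
AVC hits its minimum where MC = AVC, at q = 2, giving min AVC = 12 - 4·2 + 2^2 = ¥8.
Because ¥72 ≥ ¥8, revenue can cover variable cost; the firm operates.
P = MC gives -60 - 8q + 3q^2 = 0, with roots -10/3 and 6. Take the larger (rising MC): q* = 6.
Check: AVC at q = 6 is ¥24 ≤ P, so revenue covers variable cost.
Profit = P·q − TC = 72·6 − 484 = -¥52, a loss, but smaller than the ¥340 fixed cost the firm would lose by shutting down.

Produce at q = 6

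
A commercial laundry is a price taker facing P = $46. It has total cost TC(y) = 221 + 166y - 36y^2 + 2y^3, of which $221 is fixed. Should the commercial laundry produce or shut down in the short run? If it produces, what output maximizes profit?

Produce at y = 10

From TC, MC = TC'(y) = 166 - 72y + 6y^2 and AVC = VC/y = 166 - 36y + 2y^2.
AVC hits its minimum where MC = AVC, at y = 9, giving min AVC = 166 - 36·9 + 2·9^2 = $4.
Because $46 ≥ $4, revenue can cover variable cost; the firm operates.
P = MC gives 120 - 72y + 6y^2 = 0, with roots 2 and 10. Take the larger (rising MC): y* = 10.
Check: AVC at y = 10 is $6 ≤ P, so revenue covers variable cost.
Profit = P·y − TC = 46·10 − 281 = $179.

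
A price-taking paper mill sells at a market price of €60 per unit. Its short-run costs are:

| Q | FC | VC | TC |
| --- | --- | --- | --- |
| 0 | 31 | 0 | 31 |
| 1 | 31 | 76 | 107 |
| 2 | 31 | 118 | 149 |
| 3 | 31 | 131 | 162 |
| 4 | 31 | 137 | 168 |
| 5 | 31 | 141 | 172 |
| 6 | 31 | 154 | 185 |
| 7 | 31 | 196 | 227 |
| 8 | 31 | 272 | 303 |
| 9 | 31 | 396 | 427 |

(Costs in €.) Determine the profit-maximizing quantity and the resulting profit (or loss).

Compute π = P·Q − TC at each output: Q=0: -31; Q=1: -47; Q=2: -29; Q=3: 18; Q=4: 72; Q=5: 128; Q=6: 175; Q=7: 193; Q=8: 177; Q=9: 113.
Profit is maximized at Q = 7. AVC there is 196/7 = €28 ≤ P, so producing beats shutting down (which would give -€31).

Q = 7; profit = €193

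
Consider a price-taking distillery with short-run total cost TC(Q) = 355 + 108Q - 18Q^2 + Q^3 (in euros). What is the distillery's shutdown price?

The shutdown price is the minimum of AVC. VC = 108Q - 18Q^2 + Q^3, so AVC = 108 - 18Q + Q^2.
At the minimum of AVC, MC = AVC. MC = 108 - 36Q + 3Q^2; setting MC = AVC gives 2Q^2 - 18Q = 0, so Q = 9. min AVC = 27.
The firm shuts down for any P below €27.

€27 per unit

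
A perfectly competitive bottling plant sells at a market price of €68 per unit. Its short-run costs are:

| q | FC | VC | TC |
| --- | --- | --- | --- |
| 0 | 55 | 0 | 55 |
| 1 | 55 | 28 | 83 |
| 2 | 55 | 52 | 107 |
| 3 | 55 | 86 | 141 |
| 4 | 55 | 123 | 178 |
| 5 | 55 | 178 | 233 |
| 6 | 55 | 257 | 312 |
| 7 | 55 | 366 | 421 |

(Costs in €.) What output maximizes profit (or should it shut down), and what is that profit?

Compute π = P·q − TC at each output: q=0: -55; q=1: -15; q=2: 29; q=3: 63; q=4: 94; q=5: 107; q=6: 96; q=7: 55.
Profit is maximized at q = 5. AVC there is 178/5 = €35.60 ≤ P, so producing beats shutting down (which would give -€55).

q = 5; profit = €107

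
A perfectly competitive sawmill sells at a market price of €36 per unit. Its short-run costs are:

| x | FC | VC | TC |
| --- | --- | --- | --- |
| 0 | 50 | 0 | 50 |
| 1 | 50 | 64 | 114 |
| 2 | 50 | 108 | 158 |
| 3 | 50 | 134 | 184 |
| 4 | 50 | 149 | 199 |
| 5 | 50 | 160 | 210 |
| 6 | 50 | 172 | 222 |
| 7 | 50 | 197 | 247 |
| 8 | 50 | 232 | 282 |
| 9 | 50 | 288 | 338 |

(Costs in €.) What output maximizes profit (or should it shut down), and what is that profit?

x = 8; profit = €6

Tabulate TR − TC: x=0: -50; x=1: -78; x=2: -86; x=3: -76; x=4: -55; x=5: -30; x=6: -6; x=7: 5; x=8: 6; x=9: -14.
Profit is maximized at x = 8. AVC there is 232/8 = €29 ≤ P, so producing beats shutting down (which would give -€50).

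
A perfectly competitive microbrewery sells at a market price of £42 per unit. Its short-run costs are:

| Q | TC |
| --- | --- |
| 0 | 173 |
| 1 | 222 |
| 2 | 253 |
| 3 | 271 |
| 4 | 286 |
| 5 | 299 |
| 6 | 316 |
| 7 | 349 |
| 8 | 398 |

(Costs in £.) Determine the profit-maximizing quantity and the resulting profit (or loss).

Compute π = P·Q − TC at each output: Q=0: -173; Q=1: -180; Q=2: -169; Q=3: -145; Q=4: -118; Q=5: -89; Q=6: -64; Q=7: -55; Q=8: -62.
Profit is maximized at Q = 7. AVC there is 176/7 = £25.14 ≤ P, so producing beats shutting down (which would give -£173).

Q = 7; profit = -£55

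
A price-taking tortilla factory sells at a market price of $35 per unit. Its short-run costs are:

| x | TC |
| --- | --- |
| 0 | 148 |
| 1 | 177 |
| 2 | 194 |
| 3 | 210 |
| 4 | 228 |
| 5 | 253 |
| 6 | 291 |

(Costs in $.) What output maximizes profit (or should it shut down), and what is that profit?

x = 5; profit = -$78

Compute π = P·x − TC at each output: x=0: -148; x=1: -142; x=2: -124; x=3: -105; x=4: -88; x=5: -78; x=6: -81.
Profit is maximized at x = 5. AVC there is 105/5 = $21 ≤ P, so producing beats shutting down (which would give -$148).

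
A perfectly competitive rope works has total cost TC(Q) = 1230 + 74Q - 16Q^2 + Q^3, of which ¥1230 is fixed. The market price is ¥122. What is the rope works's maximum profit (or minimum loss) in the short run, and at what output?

AVC = 74 - 16Q + Q^2 has its minimum ¥10 at Q = 8; price ¥122 clears that bar, so the firm operates.
With MC = 74 - 32Q + 3Q^2, P = MC on the upward-sloping part at Q* = 12.
TR = 122·12 = 1464. TC = 1230 + 312 = 1542. Profit = 1464 − 1542 = -¥78.
Shutting down would mean losing the fixed cost of ¥1230, so operating at a loss of ¥78 is better by ¥1152.

Profit = -¥78 at Q = 12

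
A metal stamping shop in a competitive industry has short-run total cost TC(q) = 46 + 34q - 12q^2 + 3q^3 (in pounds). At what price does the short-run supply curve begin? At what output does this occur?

£22 per unit, at q = 2

The firm shuts down when price falls below the minimum of average variable cost. AVC = VC/q = 34 - 12q + 3q^2.
dAVC/dq = -12 + 6q = 0 gives q = 2. min AVC = 34 - 12·2 + 3·2^2 = 22.
The firm shuts down for any P below £22.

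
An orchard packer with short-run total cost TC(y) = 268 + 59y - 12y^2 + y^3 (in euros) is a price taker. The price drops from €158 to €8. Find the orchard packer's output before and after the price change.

MC = 59 - 24y + 3y^2; the shutdown threshold is min AVC = €23 (at y = 6).
At P = €158 ≥ min AVC, set P = MC on the rising branch: y = 11.
At P = €8 < min AVC = €23, price no longer covers variable cost at any output, so the firm shuts down: y = 0.

Output falls from 11 to 0 (the firm shuts down)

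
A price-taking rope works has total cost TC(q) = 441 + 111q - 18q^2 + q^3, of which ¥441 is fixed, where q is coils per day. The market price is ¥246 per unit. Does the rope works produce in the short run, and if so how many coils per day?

Variable cost is VC = 111q - 18q^2 + q^3, so AVC = VC/q = 111 - 18q + q^2 and MC = dTC/dq = 111 - 36q + 3q^2.
The AVC parabola has its vertex at q = 18/2 = 9, where AVC = 111 - 18·9 + 9^2 = ¥30.
P = ¥246 exceeds min AVC = ¥30, so the firm stays open.
Solving P = MC: -135 - 36q + 3q^2 = 0 ⇒ q = -3 or 15. On the upward-sloping branch, q* = 15.
Check: AVC at q = 15 is ¥66 ≤ P, so revenue covers variable cost.
Profit = P·q − TC = 246·15 − 1431 = ¥2259.

Produce at q = 15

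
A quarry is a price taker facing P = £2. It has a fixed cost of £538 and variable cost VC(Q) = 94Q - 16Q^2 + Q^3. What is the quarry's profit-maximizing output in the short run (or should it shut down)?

From TC, MC = TC'(Q) = 94 - 32Q + 3Q^2 and AVC = VC/Q = 94 - 16Q + Q^2.
AVC is minimized where dAVC/dQ = -16 + 2Q = 0, at Q = 8; min AVC = 94 - 16·8 + 8^2 = £30.
With P < min AVC (£2 < £30), every unit sold adds to the loss.
Shutting down limits the loss to fixed cost, £538.

Shut down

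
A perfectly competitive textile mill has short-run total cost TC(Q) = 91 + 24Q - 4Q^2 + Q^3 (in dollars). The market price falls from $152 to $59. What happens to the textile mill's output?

AVC = 24 - 4Q + Q^2, minimized at Q = 2 where min AVC = $20. MC = 24 - 8Q + 3Q^2.
With P = $152 above the shutdown price, P = MC gives Q = 8.
At P = $59 ≥ min AVC, set P = MC: Q = 5. The firm stays open but cuts output.

Output falls from 8 to 5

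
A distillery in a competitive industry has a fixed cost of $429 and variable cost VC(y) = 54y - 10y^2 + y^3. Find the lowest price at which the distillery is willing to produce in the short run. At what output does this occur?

$29 per unit, at y = 5

The shutdown price is the minimum of AVC. VC = 54y - 10y^2 + y^3, so AVC = 54 - 10y + y^2.
At the minimum of AVC, MC = AVC. MC = 54 - 20y + 3y^2; setting MC = AVC gives 2y^2 - 10y = 0, so y = 5. min AVC = 29.
The firm shuts down for any P below $29.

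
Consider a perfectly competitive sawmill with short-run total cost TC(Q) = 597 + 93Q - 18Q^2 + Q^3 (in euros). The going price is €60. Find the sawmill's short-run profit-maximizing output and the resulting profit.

AVC = 93 - 18Q + Q^2 has its minimum €12 at Q = 9; price €60 clears that bar, so the firm operates.
With MC = 93 - 36Q + 3Q^2, P = MC on the upward-sloping part at Q* = 11.
TR = 60·11 = 660. TC = 597 + 176 = 773. Profit = 660 − 773 = -€113.
Shutting down would mean losing the fixed cost of €597, so operating at a loss of €113 is better by €484.

Profit = -€113 at Q = 11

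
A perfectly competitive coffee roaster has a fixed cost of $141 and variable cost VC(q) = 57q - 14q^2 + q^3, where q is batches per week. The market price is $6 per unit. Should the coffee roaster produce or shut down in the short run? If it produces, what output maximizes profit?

Shut down

From TC, MC = TC'(q) = 57 - 28q + 3q^2 and AVC = VC/q = 57 - 14q + q^2.
AVC is minimized where dAVC/dq = -14 + 2q = 0, at q = 7; min AVC = 57 - 14·7 + 7^2 = $8.
With P < min AVC ($6 < $8), every unit sold adds to the loss.
Shutting down limits the loss to fixed cost, $141.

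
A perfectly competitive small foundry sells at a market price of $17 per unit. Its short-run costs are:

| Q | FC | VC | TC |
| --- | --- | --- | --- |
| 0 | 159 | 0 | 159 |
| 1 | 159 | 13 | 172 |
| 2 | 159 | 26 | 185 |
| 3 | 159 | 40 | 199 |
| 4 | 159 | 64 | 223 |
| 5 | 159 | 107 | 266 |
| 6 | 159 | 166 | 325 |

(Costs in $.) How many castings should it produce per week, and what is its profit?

Q = 3; profit = -$148

Profit at each row (π = 17Q − TC): Q=0: -159; Q=1: -155; Q=2: -151; Q=3: -148; Q=4: -155; Q=5: -181; Q=6: -223.
Profit is maximized at Q = 3. AVC there is 40/3 = $13.33 ≤ P, so producing beats shutting down (which would give -$159).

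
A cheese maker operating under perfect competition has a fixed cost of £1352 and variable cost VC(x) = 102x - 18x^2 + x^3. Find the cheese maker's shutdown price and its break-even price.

Shutdown price = £21; break-even price = £141

Shutdown price = min AVC. AVC = 102 - 18x + x^2, with vertex at x = 9 and minimum £21.
ATC = 1352/x + 102 - 18x + x^2. Setting dATC/dx = −1352/x^2 − 18 + 2x = 0 gives x = 13 (since 2·13^3 − 18·13^2 = 1352).
min ATC = 1352/13 + 102 − 18·13 + 13^2 = £141. That is the break-even price.
For £21 ≤ P < £141 the firm produces at a loss; below £21 it shuts down.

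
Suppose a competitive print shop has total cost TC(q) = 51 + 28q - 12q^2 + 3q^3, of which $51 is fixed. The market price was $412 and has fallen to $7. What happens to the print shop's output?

MC = 28 - 24q + 9q^2; the shutdown threshold is min AVC = $16 (at q = 2).
At P = $412 ≥ min AVC, set P = MC on the rising branch: q = 8.
At P = $7 < min AVC = $16, price no longer covers variable cost at any output, so the firm shuts down: q = 0.

Output falls from 8 to 0 (the firm shuts down)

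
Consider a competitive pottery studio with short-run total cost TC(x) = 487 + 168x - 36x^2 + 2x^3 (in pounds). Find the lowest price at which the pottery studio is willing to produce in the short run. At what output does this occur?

The shutdown price is the minimum of AVC. VC = 168x - 36x^2 + 2x^3, so AVC = 168 - 36x + 2x^2.
At the minimum of AVC, MC = AVC. MC = 168 - 72x + 6x^2; setting MC = AVC gives 4x^2 - 36x = 0, so x = 9. min AVC = 6.
The firm shuts down for any P below £6.

£6 per unit, at x = 9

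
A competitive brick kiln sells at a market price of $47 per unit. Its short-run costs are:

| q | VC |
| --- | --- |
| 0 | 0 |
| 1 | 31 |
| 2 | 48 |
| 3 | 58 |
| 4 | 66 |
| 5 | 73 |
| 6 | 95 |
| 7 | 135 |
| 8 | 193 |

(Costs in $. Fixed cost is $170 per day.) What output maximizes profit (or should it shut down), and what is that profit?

q = 7; profit = $24

Tabulate TR − TC: q=0: -170; q=1: -154; q=2: -124; q=3: -87; q=4: -48; q=5: -8; q=6: 17; q=7: 24; q=8: 13.
Profit is maximized at q = 7. AVC there is 135/7 = $19.29 ≤ P, so producing beats shutting down (which would give -$170).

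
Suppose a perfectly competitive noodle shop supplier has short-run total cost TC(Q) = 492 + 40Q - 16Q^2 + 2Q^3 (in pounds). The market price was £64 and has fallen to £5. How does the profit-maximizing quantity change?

MC = 40 - 32Q + 6Q^2; the shutdown threshold is min AVC = £8 (at Q = 4).
At P = £64 ≥ min AVC, set P = MC on the rising branch: Q = 6.
At P = £5 < min AVC = £8, price no longer covers variable cost at any output, so the firm shuts down: Q = 0.

Output falls from 6 to 0 (the firm shuts down)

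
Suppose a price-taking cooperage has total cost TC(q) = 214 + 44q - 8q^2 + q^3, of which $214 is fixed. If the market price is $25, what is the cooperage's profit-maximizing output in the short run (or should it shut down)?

Variable cost is VC = 44q - 8q^2 + q^3, so AVC = VC/q = 44 - 8q + q^2 and MC = dTC/dq = 44 - 16q + 3q^2.
The AVC parabola has its vertex at q = 8/2 = 4, where AVC = 44 - 8·4 + 4^2 = $28.
Since P = $25 < min AVC = $28, price fails to cover variable cost at any output.
Best response: produce nothing and absorb the $214 fixed cost.

Shut down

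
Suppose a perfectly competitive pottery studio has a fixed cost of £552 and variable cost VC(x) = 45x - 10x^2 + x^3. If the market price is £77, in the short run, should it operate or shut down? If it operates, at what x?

Produce at x = 8

Strip out fixed cost: VC = 45x - 10x^2 + x^3. Then AVC = 45 - 10x + x^2 and MC = 45 - 20x + 3x^2.
The AVC parabola has its vertex at x = 10/2 = 5, where AVC = 45 - 10·5 + 5^2 = £20.
Since P = £77 ≥ min AVC = £20, price covers variable cost and the firm should produce.
Set P = MC: 77 = 45 - 20x + 3x^2 → -32 - 20x + 3x^2 = 0. The roots are x = -4/3 and x = 8; the profit-maximizing output is on the rising part of MC, so x* = 8.
Check: AVC at x = 8 is £29 ≤ P, so revenue covers variable cost.
Profit = P·x − TC = 77·8 − 784 = -£168, a loss, but smaller than the £552 fixed cost the firm would lose by shutting down.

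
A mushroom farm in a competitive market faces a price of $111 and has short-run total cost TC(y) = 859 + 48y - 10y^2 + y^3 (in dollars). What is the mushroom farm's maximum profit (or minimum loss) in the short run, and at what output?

AVC = 48 - 10y + y^2; min AVC = $23 at y = 5. Since P = $111 ≥ min AVC, the firm produces.
With MC = 48 - 20y + 3y^2, P = MC on the upward-sloping part at y* = 9.
TR = 111·9 = 999. TC = 859 + 351 = 1210. Profit = 999 − 1210 = -$211.
Shutting down would mean losing the fixed cost of $859, so operating at a loss of $211 is better by $648.

Profit = -$211 at y = 9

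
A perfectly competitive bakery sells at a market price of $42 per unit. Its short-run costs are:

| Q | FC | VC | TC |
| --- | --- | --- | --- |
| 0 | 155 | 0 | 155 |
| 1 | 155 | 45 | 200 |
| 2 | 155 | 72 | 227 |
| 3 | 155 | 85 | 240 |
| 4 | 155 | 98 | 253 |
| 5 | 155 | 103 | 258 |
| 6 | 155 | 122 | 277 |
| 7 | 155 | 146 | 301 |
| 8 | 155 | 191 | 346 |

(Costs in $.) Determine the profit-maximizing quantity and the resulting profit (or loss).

Tabulate TR − TC: Q=0: -155; Q=1: -158; Q=2: -143; Q=3: -114; Q=4: -85; Q=5: -48; Q=6: -25; Q=7: -7; Q=8: -10.
Profit is maximized at Q = 7. AVC there is 146/7 = $20.86 ≤ P, so producing beats shutting down (which would give -$155).

Q = 7; profit = -$7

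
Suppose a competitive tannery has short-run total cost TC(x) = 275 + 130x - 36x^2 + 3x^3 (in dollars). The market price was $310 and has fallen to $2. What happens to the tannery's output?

Output falls from 10 to 0 (the firm shuts down)

AVC = 130 - 36x + 3x^2, minimized at x = 6 where min AVC = $22. MC = 130 - 72x + 9x^2.
At P = $310 ≥ min AVC, set P = MC on the rising branch: x = 10.
At P = $2 < min AVC = $22, price no longer covers variable cost at any output, so the firm shuts down: x = 0.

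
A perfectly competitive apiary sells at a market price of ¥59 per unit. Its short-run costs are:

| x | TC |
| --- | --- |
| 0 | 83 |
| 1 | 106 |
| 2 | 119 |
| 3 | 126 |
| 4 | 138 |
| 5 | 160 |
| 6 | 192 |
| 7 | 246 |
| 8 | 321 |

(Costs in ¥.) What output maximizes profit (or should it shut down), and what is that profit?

x = 7; profit = ¥167

Tabulate TR − TC: x=0: -83; x=1: -47; x=2: -1; x=3: 51; x=4: 98; x=5: 135; x=6: 162; x=7: 167; x=8: 151.
Profit is maximized at x = 7. AVC there is 163/7 = ¥23.29 ≤ P, so producing beats shutting down (which would give -¥83).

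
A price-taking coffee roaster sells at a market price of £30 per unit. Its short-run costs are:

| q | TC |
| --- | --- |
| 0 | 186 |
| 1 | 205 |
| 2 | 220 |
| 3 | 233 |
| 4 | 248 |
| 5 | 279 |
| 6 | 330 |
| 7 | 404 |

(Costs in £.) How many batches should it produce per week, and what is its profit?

q = 4; profit = -£128

Compute π = P·q − TC at each output: q=0: -186; q=1: -175; q=2: -160; q=3: -143; q=4: -128; q=5: -129; q=6: -150; q=7: -194.
Profit is maximized at q = 4. AVC there is 62/4 = £15.50 ≤ P, so producing beats shutting down (which would give -£186).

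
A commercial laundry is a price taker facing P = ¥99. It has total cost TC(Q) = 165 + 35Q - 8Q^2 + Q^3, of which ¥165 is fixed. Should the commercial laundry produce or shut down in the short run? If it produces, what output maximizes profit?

Produce at Q = 8

Variable cost is VC = 35Q - 8Q^2 + Q^3, so AVC = VC/Q = 35 - 8Q + Q^2 and MC = dTC/dQ = 35 - 16Q + 3Q^2.
The AVC parabola has its vertex at Q = 8/2 = 4, where AVC = 35 - 8·4 + 4^2 = ¥19.
Since P = ¥99 ≥ min AVC = ¥19, price covers variable cost and the firm should produce.
Solving P = MC: -64 - 16Q + 3Q^2 = 0 ⇒ Q = -8/3 or 8. On the upward-sloping branch, Q* = 8.
Check: AVC at Q = 8 is ¥35 ≤ P, so revenue covers variable cost.
Profit = P·Q − TC = 99·8 − 445 = ¥347.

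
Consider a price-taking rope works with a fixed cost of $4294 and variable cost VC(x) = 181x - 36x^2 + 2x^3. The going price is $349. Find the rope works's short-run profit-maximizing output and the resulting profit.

AVC = 181 - 36x + 2x^2 has its minimum $19 at x = 9; price $349 clears that bar, so the firm operates.
With MC = 181 - 72x + 6x^2, P = MC on the upward-sloping part at x* = 14.
TR = 349·14 = 4886. TC = 4294 + 966 = 5260. Profit = 4886 − 5260 = -$374.
That loss of $374 beats the $4294 the firm would lose by shutting down; producing recovers $3920 of fixed cost.

Profit = -$374 at x = 14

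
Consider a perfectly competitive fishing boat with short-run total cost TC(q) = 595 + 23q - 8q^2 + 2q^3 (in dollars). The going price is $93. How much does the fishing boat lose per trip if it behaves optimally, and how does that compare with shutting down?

AVC = 23 - 8q + 2q^2 has its minimum $15 at q = 2; price $93 clears that bar, so the firm operates.
MC = 23 - 16q + 6q^2. Setting P = MC and taking the root on the rising branch gives q* = 5.
TR = 93·5 = 465. TC = 595 + 165 = 760. Profit = 465 − 760 = -$295.
By producing, the firm covers all variable cost plus $300 of fixed cost; shutting down would lose the full $595.

Profit = -$295 at q = 5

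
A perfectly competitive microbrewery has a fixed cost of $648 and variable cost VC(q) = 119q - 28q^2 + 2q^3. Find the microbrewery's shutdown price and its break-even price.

AVC = 119 - 28q + 2q^2; minimized at q = 7, giving min AVC = $21. That is the shutdown price.
ATC = 648/q + 119 - 28q + 2q^2. Setting dATC/dq = −648/q^2 − 28 + 4q = 0 gives q = 9 (since 4·9^3 − 28·9^2 = 648).
min ATC = 648/9 + 119 − 28·9 + 2·9^2 = $101. That is the break-even price.
For $21 ≤ P < $101 the firm produces at a loss; below $21 it shuts down.

Shutdown price = $21; break-even price = $101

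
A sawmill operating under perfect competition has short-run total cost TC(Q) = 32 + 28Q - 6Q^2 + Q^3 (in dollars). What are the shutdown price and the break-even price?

Shutdown price = min AVC. AVC = 28 - 6Q + Q^2, with vertex at Q = 3 and minimum $19.
ATC = 32/Q + 28 - 6Q + Q^2. Setting dATC/dQ = −32/Q^2 − 6 + 2Q = 0 gives Q = 4 (since 2·4^3 − 6·4^2 = 32).
min ATC = 32/4 + 28 − 6·4 + 4^2 = $28. That is the break-even price.
For $19 ≤ P < $28 the firm produces at a loss; below $19 it shuts down.

Shutdown price = $19; break-even price = $28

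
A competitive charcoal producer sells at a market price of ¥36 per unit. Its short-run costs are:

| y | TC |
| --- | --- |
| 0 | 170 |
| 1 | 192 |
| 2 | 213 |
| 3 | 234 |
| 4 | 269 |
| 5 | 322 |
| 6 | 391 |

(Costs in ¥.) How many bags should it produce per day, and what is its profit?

y = 4; profit = -¥125

Profit at each row (π = 36y − TC): y=0: -170; y=1: -156; y=2: -141; y=3: -126; y=4: -125; y=5: -142; y=6: -175.
Profit is maximized at y = 4. AVC there is 99/4 = ¥24.75 ≤ P, so producing beats shutting down (which would give -¥170).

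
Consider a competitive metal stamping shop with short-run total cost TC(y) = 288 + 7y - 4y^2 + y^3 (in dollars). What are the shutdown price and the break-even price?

Shutdown price = min AVC. AVC = 7 - 4y + y^2, with vertex at y = 2 and minimum $3.
ATC = 288/y + 7 - 4y + y^2. Setting dATC/dy = −288/y^2 − 4 + 2y = 0 gives y = 6 (since 2·6^3 − 4·6^2 = 288).
min ATC = 288/6 + 7 − 4·6 + 6^2 = $67. That is the break-even price.
For $3 ≤ P < $67 the firm produces at a loss; below $3 it shuts down.

Shutdown price = $3; break-even price = $67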